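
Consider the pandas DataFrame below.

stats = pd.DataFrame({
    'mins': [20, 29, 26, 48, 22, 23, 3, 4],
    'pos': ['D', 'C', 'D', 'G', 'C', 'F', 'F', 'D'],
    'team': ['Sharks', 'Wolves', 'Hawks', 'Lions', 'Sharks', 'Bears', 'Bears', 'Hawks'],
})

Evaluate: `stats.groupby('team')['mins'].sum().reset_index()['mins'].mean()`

35.0

group by team, sum of mins:
team
Bears     26
Hawks     30
Lions     48
Sharks    42
Wolves    29
Name: mins, dtype: int64
reset_index():
     team  mins
0   Bears    26
1   Hawks    30
2   Lions    48
3  Sharks    42
4  Wolves    29
Taking the mean of column 'mins' gives 35.0.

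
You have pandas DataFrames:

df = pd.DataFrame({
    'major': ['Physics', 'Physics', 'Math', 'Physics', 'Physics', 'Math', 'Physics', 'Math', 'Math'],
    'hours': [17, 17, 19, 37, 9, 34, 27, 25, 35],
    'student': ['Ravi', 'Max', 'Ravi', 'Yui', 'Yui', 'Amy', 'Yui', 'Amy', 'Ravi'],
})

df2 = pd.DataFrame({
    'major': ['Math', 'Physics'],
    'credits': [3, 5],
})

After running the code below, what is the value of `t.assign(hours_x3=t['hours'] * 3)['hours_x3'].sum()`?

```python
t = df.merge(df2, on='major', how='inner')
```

660

merge on 'major' (how='inner') → 9 rows:
     major  hours student  credits
0  Physics     17    Ravi        5
1  Physics     17     Max        5
2     Math     19    Ravi        3
3  Physics     37     Yui        5
4  Physics      9     Yui        5
5     Math     34     Amy        3
6  Physics     27     Yui        5
7     Math     25     Amy        3
8     Math     35    Ravi        3
add column hours_x3 = t['hours'] * 3:
     major  hours student  credits  hours_x3
0  Physics     17    Ravi        5        51
1  Physics     17     Max        5        51
2     Math     19    Ravi        3        57
3  Physics     37     Yui        5       111
4  Physics      9     Yui        5        27
5     Math     34     Amy        3       102
6  Physics     27     Yui        5        81
7     Math     25     Amy        3        75
8     Math     35    Ravi        3       105
Finally, sum of column 'hours_x3' = 660.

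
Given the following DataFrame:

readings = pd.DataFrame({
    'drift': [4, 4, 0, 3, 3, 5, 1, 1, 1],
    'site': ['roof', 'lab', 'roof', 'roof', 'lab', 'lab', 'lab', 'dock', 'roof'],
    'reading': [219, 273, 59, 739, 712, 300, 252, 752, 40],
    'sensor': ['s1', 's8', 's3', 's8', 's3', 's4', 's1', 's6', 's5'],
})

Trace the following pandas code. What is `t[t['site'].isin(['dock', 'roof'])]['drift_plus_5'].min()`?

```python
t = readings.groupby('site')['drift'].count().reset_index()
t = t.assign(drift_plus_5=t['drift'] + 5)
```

group by site, count of drift:
site
dock    1
lab     4
roof    4
Name: drift, dtype: int64
reset_index():
   site  drift
0  dock      1
1   lab      4
2  roof      4
add column drift_plus_5 = t['drift'] + 5:
   site  drift  drift_plus_5
0  dock      1             6
1   lab      4             9
2  roof      4             9
filter rows where site in ['dock', 'roof']:
   site  drift  drift_plus_5
0  dock      1             6
2  roof      4             9
Then the min of column 'drift_plus_5': 6

6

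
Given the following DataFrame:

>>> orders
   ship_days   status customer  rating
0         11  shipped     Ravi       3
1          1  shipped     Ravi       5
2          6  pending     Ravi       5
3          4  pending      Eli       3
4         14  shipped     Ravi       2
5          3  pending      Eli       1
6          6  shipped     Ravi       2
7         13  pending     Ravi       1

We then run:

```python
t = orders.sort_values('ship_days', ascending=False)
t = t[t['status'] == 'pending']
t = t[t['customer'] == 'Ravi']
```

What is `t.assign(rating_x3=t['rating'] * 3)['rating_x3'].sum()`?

18

sort by ship_days descending:
   ship_days   status customer  rating
4         14  shipped     Ravi       2
7         13  pending     Ravi       1
0         11  shipped     Ravi       3
2          6  pending     Ravi       5
6          6  shipped     Ravi       2
3          4  pending      Eli       3
5          3  pending      Eli       1
1          1  shipped     Ravi       5
filter rows where status == 'pending':
   ship_days   status customer  rating
7         13  pending     Ravi       1
2          6  pending     Ravi       5
3          4  pending      Eli       3
5          3  pending      Eli       1
filter rows where customer == 'Ravi':
   ship_days   status customer  rating
7         13  pending     Ravi       1
2          6  pending     Ravi       5
add column rating_x3 = t['rating'] * 3:
   ship_days   status customer  rating  rating_x3
7         13  pending     Ravi       1          3
2          6  pending     Ravi       5         15
Then the sum of column 'rating_x3': 18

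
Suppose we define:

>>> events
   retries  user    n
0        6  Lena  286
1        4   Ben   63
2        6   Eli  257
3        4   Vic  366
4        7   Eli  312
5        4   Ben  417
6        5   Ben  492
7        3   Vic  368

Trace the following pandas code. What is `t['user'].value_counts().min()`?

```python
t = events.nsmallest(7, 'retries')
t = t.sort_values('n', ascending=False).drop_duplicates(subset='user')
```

1

take 7 rows with smallest retries:
   retries  user    n
7        3   Vic  368
1        4   Ben   63
3        4   Vic  366
5        4   Ben  417
6        5   Ben  492
0        6  Lena  286
2        6   Eli  257
sort by n descending:
   retries  user    n
6        5   Ben  492
5        4   Ben  417
7        3   Vic  368
3        4   Vic  366
0        6  Lena  286
2        6   Eli  257
1        4   Ben   63
drop duplicate user (keep=first):
   retries  user    n
6        5   Ben  492
7        3   Vic  368
0        6  Lena  286
2        6   Eli  257
value_counts of user:
user
Ben     1
Vic     1
Lena    1
Eli     1
Name: count, dtype: int64
Finally, min of the resulting series = 1.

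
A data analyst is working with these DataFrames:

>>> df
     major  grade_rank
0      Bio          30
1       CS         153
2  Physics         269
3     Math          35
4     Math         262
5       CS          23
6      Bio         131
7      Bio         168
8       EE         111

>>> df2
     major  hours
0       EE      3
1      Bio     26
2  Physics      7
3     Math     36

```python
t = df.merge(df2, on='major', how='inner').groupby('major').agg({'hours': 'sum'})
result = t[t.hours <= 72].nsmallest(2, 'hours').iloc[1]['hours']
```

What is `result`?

merge on 'major' (how='inner') → 7 rows:
     major  grade_rank  hours
0      Bio          30     26
1  Physics         269      7
2     Math          35     36
3     Math         262     36
4      Bio         131     26
5      Bio         168     26
6       EE         111      3
group by major, sum of hours:
         hours
major         
Bio         78
EE           3
Math        72
Physics      7
filter rows where hours <= 72:
         hours
major         
EE           3
Math        72
Physics      7
take 2 rows with smallest hours:
         hours
major         
EE           3
Physics      7

7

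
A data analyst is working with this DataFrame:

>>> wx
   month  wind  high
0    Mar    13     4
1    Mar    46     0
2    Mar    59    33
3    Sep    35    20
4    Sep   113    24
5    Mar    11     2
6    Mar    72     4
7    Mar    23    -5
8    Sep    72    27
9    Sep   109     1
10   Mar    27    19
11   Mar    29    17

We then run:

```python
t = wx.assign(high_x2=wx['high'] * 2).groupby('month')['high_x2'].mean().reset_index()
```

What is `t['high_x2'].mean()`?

add column high_x2 = wx['high'] * 2:
   month  wind  high  high_x2
0    Mar    13     4        8
1    Mar    46     0        0
2    Mar    59    33       66
3    Sep    35    20       40
4    Sep   113    24       48
5    Mar    11     2        4
6    Mar    72     4        8
7    Mar    23    -5      -10
8    Sep    72    27       54
9    Sep   109     1        2
10   Mar    27    19       38
11   Mar    29    17       34
group by month, mean of high_x2:
month
Mar    18.5
Sep    36.0
Name: high_x2, dtype: float64
reset_index():
  month  high_x2
0   Mar     18.5
1   Sep     36.0
Finally, mean of column 'high_x2' = 27.25.

27.25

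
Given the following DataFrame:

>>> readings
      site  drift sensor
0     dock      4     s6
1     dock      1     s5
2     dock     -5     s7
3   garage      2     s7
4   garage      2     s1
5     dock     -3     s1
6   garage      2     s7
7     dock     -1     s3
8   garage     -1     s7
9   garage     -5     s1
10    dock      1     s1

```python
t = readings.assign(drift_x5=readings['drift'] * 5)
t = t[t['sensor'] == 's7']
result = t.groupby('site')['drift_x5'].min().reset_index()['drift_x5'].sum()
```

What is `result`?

-30

add column drift_x5 = readings['drift'] * 5:
      site  drift sensor  drift_x5
0     dock      4     s6        20
1     dock      1     s5         5
2     dock     -5     s7       -25
3   garage      2     s7        10
4   garage      2     s1        10
5     dock     -3     s1       -15
6   garage      2     s7        10
7     dock     -1     s3        -5
8   garage     -1     s7        -5
9   garage     -5     s1       -25
10    dock      1     s1         5
filter rows where sensor == 's7':
     site  drift sensor  drift_x5
2    dock     -5     s7       -25
3  garage      2     s7        10
6  garage      2     s7        10
8  garage     -1     s7        -5
group by site, min of drift_x5:
site
dock     -25
garage    -5
Name: drift_x5, dtype: int64
reset_index():
     site  drift_x5
0    dock       -25
1  garage        -5
Taking the sum of column 'drift_x5' gives -30.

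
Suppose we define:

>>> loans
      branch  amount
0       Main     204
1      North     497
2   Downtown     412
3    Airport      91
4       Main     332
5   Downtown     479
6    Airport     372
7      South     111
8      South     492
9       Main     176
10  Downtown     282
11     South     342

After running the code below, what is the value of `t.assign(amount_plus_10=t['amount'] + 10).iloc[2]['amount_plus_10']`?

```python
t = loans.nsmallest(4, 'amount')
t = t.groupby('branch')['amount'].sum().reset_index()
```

take 4 rows with smallest amount:
    branch  amount
3  Airport      91
7    South     111
9     Main     176
0     Main     204
group by branch, sum of amount:
branch
Airport     91
Main       380
South      111
Name: amount, dtype: int64
reset_index():
    branch  amount
0  Airport      91
1     Main     380
2    South     111
add column amount_plus_10 = t['amount'] + 10:
    branch  amount  amount_plus_10
0  Airport      91             101
1     Main     380             390
2    South     111             121

121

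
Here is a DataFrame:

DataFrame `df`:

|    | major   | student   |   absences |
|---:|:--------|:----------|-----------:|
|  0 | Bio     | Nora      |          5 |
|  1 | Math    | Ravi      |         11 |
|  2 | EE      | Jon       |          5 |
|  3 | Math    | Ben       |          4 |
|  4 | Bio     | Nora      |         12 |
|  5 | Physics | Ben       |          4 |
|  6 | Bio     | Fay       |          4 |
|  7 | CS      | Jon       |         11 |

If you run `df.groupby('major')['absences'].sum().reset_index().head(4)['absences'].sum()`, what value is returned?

52

group by major, sum of absences:
major
Bio        21
CS         11
EE          5
Math       15
Physics     4
Name: absences, dtype: int64
reset_index():
     major  absences
0      Bio        21
1       CS        11
2       EE         5
3     Math        15
4  Physics         4
take first 4 rows:
  major  absences
0   Bio        21
1    CS        11
2    EE         5
3  Math        15
Then the sum of column 'absences': 52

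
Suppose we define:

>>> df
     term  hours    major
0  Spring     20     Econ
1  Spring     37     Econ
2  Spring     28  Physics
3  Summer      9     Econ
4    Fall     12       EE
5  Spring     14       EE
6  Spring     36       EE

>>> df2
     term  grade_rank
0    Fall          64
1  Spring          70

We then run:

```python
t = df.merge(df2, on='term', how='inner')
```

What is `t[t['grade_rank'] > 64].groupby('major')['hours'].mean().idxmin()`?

merge on 'term' (how='inner') → 6 rows:
     term  hours    major  grade_rank
0  Spring     20     Econ          70
1  Spring     37     Econ          70
2  Spring     28  Physics          70
3    Fall     12       EE          64
4  Spring     14       EE          70
5  Spring     36       EE          70
filter rows where grade_rank > 64:
     term  hours    major  grade_rank
0  Spring     20     Econ          70
1  Spring     37     Econ          70
2  Spring     28  Physics          70
4  Spring     14       EE          70
5  Spring     36       EE          70
group by major, mean of hours:
major
EE         25.0
Econ       28.5
Physics    28.0
Name: hours, dtype: float64
label with the smallest value → EE

EE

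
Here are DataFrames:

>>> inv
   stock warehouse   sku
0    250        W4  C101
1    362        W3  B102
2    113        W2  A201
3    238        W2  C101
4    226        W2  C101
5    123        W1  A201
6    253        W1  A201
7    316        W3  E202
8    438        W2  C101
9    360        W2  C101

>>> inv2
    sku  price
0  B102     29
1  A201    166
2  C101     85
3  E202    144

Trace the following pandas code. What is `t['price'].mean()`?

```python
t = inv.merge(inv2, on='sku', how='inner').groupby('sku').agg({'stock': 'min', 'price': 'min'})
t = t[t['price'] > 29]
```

131.666666667

merge on 'sku' (how='inner') → 10 rows:
   stock warehouse   sku  price
0    250        W4  C101     85
1    362        W3  B102     29
2    113        W2  A201    166
3    238        W2  C101     85
4    226        W2  C101     85
5    123        W1  A201    166
6    253        W1  A201    166
7    316        W3  E202    144
8    438        W2  C101     85
9    360        W2  C101     85
group by sku: min(stock), min(price):
      stock  price
sku               
A201    113    166
B102    362     29
C101    226     85
E202    316    144
filter rows where price > 29:
      stock  price
sku               
A201    113    166
C101    226     85
E202    316    144
The mean of column 'price' is 131.666666667.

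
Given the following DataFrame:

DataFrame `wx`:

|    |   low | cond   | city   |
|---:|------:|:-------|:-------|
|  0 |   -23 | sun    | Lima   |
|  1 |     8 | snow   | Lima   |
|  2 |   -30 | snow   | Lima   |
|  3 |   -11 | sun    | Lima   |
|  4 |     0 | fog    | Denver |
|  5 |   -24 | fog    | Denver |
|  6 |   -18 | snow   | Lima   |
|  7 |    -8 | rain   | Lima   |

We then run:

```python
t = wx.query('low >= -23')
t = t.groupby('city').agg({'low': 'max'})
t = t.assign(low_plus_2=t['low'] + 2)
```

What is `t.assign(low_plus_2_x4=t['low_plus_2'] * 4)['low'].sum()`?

8

filter rows where low >= -23:
   low  cond    city
0  -23   sun    Lima
1    8  snow    Lima
3  -11   sun    Lima
4    0   fog  Denver
6  -18  snow    Lima
7   -8  rain    Lima
group by city, max of low:
        low
city       
Denver    0
Lima      8
add column low_plus_2 = t['low'] + 2:
        low  low_plus_2
city                   
Denver    0           2
Lima      8          10
add column low_plus_2_x4 = t['low_plus_2'] * 4:
        low  low_plus_2  low_plus_2_x4
city                                  
Denver    0           2              8
Lima      8          10             40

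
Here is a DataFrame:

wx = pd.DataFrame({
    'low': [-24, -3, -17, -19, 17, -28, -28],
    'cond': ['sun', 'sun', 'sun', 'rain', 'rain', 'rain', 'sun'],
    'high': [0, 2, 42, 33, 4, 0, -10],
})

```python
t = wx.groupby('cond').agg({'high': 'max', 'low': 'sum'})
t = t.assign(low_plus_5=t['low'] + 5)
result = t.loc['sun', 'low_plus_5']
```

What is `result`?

group by cond: max(high), sum(low):
      high  low
cond           
rain    33  -30
sun     42  -72
add column low_plus_5 = t['low'] + 5:
      high  low  low_plus_5
cond                       
rain    33  -30         -25
sun     42  -72         -67

-67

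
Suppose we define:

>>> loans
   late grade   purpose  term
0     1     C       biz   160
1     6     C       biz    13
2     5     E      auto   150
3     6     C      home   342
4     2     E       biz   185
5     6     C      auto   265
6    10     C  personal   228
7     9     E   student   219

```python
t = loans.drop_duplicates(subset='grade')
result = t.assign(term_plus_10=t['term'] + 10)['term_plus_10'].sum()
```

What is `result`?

330

drop duplicate grade (keep=first):
   late grade purpose  term
0     1     C     biz   160
2     5     E    auto   150
add column term_plus_10 = t['term'] + 10:
   late grade purpose  term  term_plus_10
0     1     C     biz   160           170
2     5     E    auto   150           160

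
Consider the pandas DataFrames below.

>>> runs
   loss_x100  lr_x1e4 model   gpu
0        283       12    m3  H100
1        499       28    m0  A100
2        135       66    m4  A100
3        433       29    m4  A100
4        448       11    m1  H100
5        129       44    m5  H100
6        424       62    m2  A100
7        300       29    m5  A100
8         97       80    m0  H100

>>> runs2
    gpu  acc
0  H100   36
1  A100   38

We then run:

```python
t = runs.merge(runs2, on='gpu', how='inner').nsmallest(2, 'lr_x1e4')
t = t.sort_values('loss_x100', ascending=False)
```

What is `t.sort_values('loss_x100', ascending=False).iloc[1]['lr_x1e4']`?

12

merge on 'gpu' (how='inner') → 9 rows:
   loss_x100  lr_x1e4 model   gpu  acc
0        283       12    m3  H100   36
1        499       28    m0  A100   38
2        135       66    m4  A100   38
3        433       29    m4  A100   38
4        448       11    m1  H100   36
5        129       44    m5  H100   36
6        424       62    m2  A100   38
7        300       29    m5  A100   38
8         97       80    m0  H100   36
take 2 rows with smallest lr_x1e4:
   loss_x100  lr_x1e4 model   gpu  acc
4        448       11    m1  H100   36
0        283       12    m3  H100   36
sort by loss_x100 descending:
   loss_x100  lr_x1e4 model   gpu  acc
4        448       11    m1  H100   36
0        283       12    m3  H100   36
sort by loss_x100 descending:
   loss_x100  lr_x1e4 model   gpu  acc
4        448       11    m1  H100   36
0        283       12    m3  H100   36
Taking the value at position 1, column 'lr_x1e4' gives 12.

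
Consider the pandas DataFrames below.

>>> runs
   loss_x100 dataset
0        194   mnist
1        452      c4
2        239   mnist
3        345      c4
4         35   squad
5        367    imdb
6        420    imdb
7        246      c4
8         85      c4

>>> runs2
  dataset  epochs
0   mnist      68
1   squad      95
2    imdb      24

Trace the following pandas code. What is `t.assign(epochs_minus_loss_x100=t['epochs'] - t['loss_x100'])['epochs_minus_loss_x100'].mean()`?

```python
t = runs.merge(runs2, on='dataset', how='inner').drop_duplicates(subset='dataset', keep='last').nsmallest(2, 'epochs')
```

-283.5

merge on 'dataset' (how='inner') → 5 rows:
   loss_x100 dataset  epochs
0        194   mnist      68
1        239   mnist      68
2         35   squad      95
3        367    imdb      24
4        420    imdb      24
drop duplicate dataset (keep=last):
   loss_x100 dataset  epochs
1        239   mnist      68
2         35   squad      95
4        420    imdb      24
take 2 rows with smallest epochs:
   loss_x100 dataset  epochs
4        420    imdb      24
1        239   mnist      68
add column epochs_minus_loss_x100 = t['epochs'] - t['loss_x100']:
   loss_x100 dataset  epochs  epochs_minus_loss_x100
4        420    imdb      24                    -396
1        239   mnist      68                    -171
Reading off the mean of column 'epochs_minus_loss_x100', we get -283.5.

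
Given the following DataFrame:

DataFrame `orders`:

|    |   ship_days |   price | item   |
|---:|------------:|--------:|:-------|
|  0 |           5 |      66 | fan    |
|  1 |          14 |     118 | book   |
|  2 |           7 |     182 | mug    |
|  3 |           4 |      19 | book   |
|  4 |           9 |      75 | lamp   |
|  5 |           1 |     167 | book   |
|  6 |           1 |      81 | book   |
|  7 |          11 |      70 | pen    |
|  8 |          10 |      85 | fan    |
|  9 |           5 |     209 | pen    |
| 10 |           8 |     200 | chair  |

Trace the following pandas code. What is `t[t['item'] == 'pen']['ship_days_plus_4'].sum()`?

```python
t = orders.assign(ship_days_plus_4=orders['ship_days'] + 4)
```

add column ship_days_plus_4 = orders['ship_days'] + 4:
    ship_days  price   item  ship_days_plus_4
0           5     66    fan                 9
1          14    118   book                18
2           7    182    mug                11
3           4     19   book                 8
4           9     75   lamp                13
5           1    167   book                 5
6           1     81   book                 5
7          11     70    pen                15
8          10     85    fan                14
9           5    209    pen                 9
10          8    200  chair                12
filter rows where item == 'pen':
   ship_days  price item  ship_days_plus_4
7         11     70  pen                15
9          5    209  pen                 9

24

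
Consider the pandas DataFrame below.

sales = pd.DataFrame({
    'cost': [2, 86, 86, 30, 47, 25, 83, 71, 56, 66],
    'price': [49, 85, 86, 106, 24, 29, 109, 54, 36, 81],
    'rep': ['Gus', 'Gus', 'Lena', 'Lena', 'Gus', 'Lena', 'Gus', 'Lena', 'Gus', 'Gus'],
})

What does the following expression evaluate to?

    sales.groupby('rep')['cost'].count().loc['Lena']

4

group by rep, count of cost:
rep
Gus     6
Lena    4
Name: cost, dtype: int64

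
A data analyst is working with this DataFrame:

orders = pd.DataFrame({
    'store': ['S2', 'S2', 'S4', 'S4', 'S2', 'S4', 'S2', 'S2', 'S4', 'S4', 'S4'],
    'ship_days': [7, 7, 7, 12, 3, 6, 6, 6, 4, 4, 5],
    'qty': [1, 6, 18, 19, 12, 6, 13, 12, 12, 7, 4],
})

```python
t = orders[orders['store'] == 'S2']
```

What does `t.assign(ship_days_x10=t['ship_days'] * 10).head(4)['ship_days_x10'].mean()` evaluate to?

57.5

filter rows where store == 'S2':
  store  ship_days  qty
0    S2          7    1
1    S2          7    6
4    S2          3   12
6    S2          6   13
7    S2          6   12
add column ship_days_x10 = t['ship_days'] * 10:
  store  ship_days  qty  ship_days_x10
0    S2          7    1             70
1    S2          7    6             70
4    S2          3   12             30
6    S2          6   13             60
7    S2          6   12             60
take first 4 rows:
  store  ship_days  qty  ship_days_x10
0    S2          7    1             70
1    S2          7    6             70
4    S2          3   12             30
6    S2          6   13             60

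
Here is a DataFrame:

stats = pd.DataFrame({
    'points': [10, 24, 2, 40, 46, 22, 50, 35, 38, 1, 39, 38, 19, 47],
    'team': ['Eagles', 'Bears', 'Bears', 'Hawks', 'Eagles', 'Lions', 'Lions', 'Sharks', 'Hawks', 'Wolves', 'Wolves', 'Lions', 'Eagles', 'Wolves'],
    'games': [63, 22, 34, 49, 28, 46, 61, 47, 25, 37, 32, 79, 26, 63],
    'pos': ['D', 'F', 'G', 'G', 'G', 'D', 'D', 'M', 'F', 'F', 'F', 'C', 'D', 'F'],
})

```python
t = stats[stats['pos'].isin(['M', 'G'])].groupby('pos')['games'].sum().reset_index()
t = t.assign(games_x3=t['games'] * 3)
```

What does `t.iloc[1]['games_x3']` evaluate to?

141

filter rows where pos in ['M', 'G']:
   points    team  games pos
2       2   Bears     34   G
3      40   Hawks     49   G
4      46  Eagles     28   G
7      35  Sharks     47   M
group by pos, sum of games:
pos
G    111
M     47
Name: games, dtype: int64
reset_index():
  pos  games
0   G    111
1   M     47
add column games_x3 = t['games'] * 3:
  pos  games  games_x3
0   G    111       333
1   M     47       141
value at position 1, column 'games_x3' → 141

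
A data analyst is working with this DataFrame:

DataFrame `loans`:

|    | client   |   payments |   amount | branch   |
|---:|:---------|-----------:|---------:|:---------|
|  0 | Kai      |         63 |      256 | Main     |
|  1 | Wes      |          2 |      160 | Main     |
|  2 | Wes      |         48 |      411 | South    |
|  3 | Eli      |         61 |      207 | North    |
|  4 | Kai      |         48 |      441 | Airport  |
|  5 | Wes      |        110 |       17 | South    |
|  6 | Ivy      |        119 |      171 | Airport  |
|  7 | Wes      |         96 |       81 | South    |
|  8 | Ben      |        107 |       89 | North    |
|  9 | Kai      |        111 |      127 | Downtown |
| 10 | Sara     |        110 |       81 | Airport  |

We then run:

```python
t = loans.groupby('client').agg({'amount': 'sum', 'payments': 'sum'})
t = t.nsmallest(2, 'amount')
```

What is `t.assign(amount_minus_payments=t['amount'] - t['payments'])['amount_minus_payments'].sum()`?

-47

group by client: sum(amount), sum(payments):
        amount  payments
client                  
Ben         89       107
Eli        207        61
Ivy        171       119
Kai        824       222
Sara        81       110
Wes        669       256
take 2 rows with smallest amount:
        amount  payments
client                  
Sara        81       110
Ben         89       107
add column amount_minus_payments = t['amount'] - t['payments']:
        amount  payments  amount_minus_payments
client                                         
Sara        81       110                    -29
Ben         89       107                    -18
Reading off the sum of column 'amount_minus_payments', we get -47.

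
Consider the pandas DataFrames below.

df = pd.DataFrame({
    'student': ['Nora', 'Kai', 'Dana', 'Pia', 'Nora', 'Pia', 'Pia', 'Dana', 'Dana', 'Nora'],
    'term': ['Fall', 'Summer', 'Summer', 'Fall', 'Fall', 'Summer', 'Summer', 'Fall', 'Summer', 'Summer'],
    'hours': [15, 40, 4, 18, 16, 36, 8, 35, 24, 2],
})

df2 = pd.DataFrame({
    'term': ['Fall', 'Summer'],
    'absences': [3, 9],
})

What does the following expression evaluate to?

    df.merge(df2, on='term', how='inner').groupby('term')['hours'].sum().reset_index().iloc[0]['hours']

merge on 'term' (how='inner') → 10 rows:
  student    term  hours  absences
0    Nora    Fall     15         3
1     Kai  Summer     40         9
2    Dana  Summer      4         9
3     Pia    Fall     18         3
4    Nora    Fall     16         3
5     Pia  Summer     36         9
6     Pia  Summer      8         9
7    Dana    Fall     35         3
8    Dana  Summer     24         9
9    Nora  Summer      2         9
group by term, sum of hours:
term
Fall       84
Summer    114
Name: hours, dtype: int64
reset_index():
     term  hours
0    Fall     84
1  Summer    114

84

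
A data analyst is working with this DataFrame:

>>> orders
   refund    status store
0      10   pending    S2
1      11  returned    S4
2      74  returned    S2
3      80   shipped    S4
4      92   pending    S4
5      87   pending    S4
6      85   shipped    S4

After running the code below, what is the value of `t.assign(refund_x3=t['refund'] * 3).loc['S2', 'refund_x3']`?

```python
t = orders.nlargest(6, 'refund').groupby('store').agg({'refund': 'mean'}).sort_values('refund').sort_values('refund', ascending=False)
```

222.0

take 6 rows with largest refund:
   refund    status store
4      92   pending    S4
5      87   pending    S4
6      85   shipped    S4
3      80   shipped    S4
2      74  returned    S2
1      11  returned    S4
group by store, mean of refund:
       refund
store        
S2       74.0
S4       71.0
sort by refund:
       refund
store        
S4       71.0
S2       74.0
sort by refund descending:
       refund
store        
S2       74.0
S4       71.0
add column refund_x3 = t['refund'] * 3:
       refund  refund_x3
store                   
S2       74.0      222.0
S4       71.0      213.0
Finally, value at row 'S2', column 'refund_x3' = 222.0.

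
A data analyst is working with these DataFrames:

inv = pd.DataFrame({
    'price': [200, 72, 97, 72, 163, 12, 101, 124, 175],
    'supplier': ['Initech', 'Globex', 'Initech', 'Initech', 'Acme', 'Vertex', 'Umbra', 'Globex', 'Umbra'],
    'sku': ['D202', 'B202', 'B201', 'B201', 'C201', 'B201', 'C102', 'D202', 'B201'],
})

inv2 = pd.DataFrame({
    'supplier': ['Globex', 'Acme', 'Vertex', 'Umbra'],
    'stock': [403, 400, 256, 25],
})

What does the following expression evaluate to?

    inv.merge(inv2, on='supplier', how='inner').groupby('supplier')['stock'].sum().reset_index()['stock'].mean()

378.0

merge on 'supplier' (how='inner') → 6 rows:
   price supplier   sku  stock
0     72   Globex  B202    403
1    163     Acme  C201    400
2     12   Vertex  B201    256
3    101    Umbra  C102     25
4    124   Globex  D202    403
5    175    Umbra  B201     25
group by supplier, sum of stock:
supplier
Acme      400
Globex    806
Umbra      50
Vertex    256
Name: stock, dtype: int64
reset_index():
  supplier  stock
0     Acme    400
1   Globex    806
2    Umbra     50
3   Vertex    256
Reading off the mean of column 'stock', we get 378.0.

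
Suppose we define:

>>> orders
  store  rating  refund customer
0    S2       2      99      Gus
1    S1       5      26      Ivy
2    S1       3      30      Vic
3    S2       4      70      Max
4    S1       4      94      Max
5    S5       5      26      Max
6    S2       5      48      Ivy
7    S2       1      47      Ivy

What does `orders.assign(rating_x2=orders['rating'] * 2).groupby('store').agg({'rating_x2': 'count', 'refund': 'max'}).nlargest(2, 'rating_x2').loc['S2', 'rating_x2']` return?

4

add column rating_x2 = orders['rating'] * 2:
  store  rating  refund customer  rating_x2
0    S2       2      99      Gus          4
1    S1       5      26      Ivy         10
2    S1       3      30      Vic          6
3    S2       4      70      Max          8
4    S1       4      94      Max          8
5    S5       5      26      Max         10
6    S2       5      48      Ivy         10
7    S2       1      47      Ivy          2
group by store: count(rating_x2), max(refund):
       rating_x2  refund
store                   
S1             3      94
S2             4      99
S5             1      26
take 2 rows with largest rating_x2:
       rating_x2  refund
store                   
S2             4      99
S1             3      94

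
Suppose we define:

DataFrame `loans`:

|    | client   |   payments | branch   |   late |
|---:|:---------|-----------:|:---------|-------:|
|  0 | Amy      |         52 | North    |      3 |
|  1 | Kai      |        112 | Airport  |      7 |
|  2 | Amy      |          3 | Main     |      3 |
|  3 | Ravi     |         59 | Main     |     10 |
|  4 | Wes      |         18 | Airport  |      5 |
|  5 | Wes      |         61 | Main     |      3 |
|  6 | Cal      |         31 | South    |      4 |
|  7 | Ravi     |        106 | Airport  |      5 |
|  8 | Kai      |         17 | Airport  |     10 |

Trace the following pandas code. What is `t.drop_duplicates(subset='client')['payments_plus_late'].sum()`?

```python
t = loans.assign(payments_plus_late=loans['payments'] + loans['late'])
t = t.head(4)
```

add column payments_plus_late = loans['payments'] + loans['late']:
  client  payments   branch  late  payments_plus_late
0    Amy        52    North     3                  55
1    Kai       112  Airport     7                 119
2    Amy         3     Main     3                   6
3   Ravi        59     Main    10                  69
4    Wes        18  Airport     5                  23
5    Wes        61     Main     3                  64
6    Cal        31    South     4                  35
7   Ravi       106  Airport     5                 111
8    Kai        17  Airport    10                  27
take first 4 rows:
  client  payments   branch  late  payments_plus_late
0    Amy        52    North     3                  55
1    Kai       112  Airport     7                 119
2    Amy         3     Main     3                   6
3   Ravi        59     Main    10                  69
drop duplicate client (keep=first):
  client  payments   branch  late  payments_plus_late
0    Amy        52    North     3                  55
1    Kai       112  Airport     7                 119
3   Ravi        59     Main    10                  69
The sum of column 'payments_plus_late' is 243.

243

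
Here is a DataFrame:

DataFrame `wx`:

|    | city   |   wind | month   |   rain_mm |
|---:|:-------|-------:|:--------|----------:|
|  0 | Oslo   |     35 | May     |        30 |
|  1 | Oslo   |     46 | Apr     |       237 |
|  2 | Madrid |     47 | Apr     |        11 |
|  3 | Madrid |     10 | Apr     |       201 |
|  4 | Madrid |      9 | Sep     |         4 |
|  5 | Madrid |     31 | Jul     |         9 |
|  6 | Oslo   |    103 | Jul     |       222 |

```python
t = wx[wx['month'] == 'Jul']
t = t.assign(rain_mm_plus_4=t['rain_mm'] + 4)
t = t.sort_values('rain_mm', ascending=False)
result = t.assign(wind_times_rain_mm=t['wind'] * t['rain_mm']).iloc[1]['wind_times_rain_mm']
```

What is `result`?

279

filter rows where month == 'Jul':
     city  wind month  rain_mm
5  Madrid    31   Jul        9
6    Oslo   103   Jul      222
add column rain_mm_plus_4 = t['rain_mm'] + 4:
     city  wind month  rain_mm  rain_mm_plus_4
5  Madrid    31   Jul        9              13
6    Oslo   103   Jul      222             226
sort by rain_mm descending:
     city  wind month  rain_mm  rain_mm_plus_4
6    Oslo   103   Jul      222             226
5  Madrid    31   Jul        9              13
add column wind_times_rain_mm = t['wind'] * t['rain_mm']:
     city  wind month  rain_mm  rain_mm_plus_4  wind_times_rain_mm
6    Oslo   103   Jul      222             226               22866
5  Madrid    31   Jul        9              13                 279
Then the value at position 1, column 'wind_times_rain_mm': 279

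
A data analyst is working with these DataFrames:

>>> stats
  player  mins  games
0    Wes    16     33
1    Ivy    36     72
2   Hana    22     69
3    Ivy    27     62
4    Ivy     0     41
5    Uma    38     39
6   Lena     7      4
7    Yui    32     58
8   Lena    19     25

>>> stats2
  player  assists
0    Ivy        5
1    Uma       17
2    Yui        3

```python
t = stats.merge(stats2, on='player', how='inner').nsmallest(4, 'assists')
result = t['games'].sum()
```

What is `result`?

merge on 'player' (how='inner') → 5 rows:
  player  mins  games  assists
0    Ivy    36     72        5
1    Ivy    27     62        5
2    Ivy     0     41        5
3    Uma    38     39       17
4    Yui    32     58        3
take 4 rows with smallest assists:
  player  mins  games  assists
4    Yui    32     58        3
0    Ivy    36     72        5
1    Ivy    27     62        5
2    Ivy     0     41        5
Then the sum of column 'games': 233

233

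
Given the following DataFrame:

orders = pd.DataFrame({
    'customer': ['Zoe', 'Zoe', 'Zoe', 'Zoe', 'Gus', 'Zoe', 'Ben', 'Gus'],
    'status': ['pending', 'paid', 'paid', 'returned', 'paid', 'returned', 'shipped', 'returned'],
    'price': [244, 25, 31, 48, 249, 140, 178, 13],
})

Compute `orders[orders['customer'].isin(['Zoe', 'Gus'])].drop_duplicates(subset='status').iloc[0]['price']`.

244

filter rows where customer in ['Zoe', 'Gus']:
  customer    status  price
0      Zoe   pending    244
1      Zoe      paid     25
2      Zoe      paid     31
3      Zoe  returned     48
4      Gus      paid    249
5      Zoe  returned    140
7      Gus  returned     13
drop duplicate status (keep=first):
  customer    status  price
0      Zoe   pending    244
1      Zoe      paid     25
3      Zoe  returned     48
value at position 0, column 'price' → 244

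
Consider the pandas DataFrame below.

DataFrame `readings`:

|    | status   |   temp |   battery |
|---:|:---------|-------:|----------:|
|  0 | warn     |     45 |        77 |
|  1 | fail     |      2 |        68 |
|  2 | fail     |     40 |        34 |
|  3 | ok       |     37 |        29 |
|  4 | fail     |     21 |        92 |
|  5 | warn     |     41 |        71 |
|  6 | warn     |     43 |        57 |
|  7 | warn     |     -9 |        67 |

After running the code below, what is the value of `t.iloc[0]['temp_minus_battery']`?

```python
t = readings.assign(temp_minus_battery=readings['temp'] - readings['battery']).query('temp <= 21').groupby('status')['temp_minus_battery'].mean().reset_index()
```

add column temp_minus_battery = readings['temp'] - readings['battery']:
  status  temp  battery  temp_minus_battery
0   warn    45       77                 -32
1   fail     2       68                 -66
2   fail    40       34                   6
3     ok    37       29                   8
4   fail    21       92                 -71
5   warn    41       71                 -30
6   warn    43       57                 -14
7   warn    -9       67                 -76
filter rows where temp <= 21:
  status  temp  battery  temp_minus_battery
1   fail     2       68                 -66
4   fail    21       92                 -71
7   warn    -9       67                 -76
group by status, mean of temp_minus_battery:
status
fail   -68.5
warn   -76.0
Name: temp_minus_battery, dtype: float64
reset_index():
  status  temp_minus_battery
0   fail               -68.5
1   warn               -76.0

-68.5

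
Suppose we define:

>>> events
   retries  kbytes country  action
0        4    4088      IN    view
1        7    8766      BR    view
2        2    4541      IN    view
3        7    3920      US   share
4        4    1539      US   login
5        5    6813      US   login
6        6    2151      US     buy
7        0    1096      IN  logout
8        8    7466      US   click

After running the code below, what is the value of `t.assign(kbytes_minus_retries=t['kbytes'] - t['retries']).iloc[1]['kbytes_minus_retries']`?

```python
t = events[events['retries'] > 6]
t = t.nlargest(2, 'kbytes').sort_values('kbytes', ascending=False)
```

7458

filter rows where retries > 6:
   retries  kbytes country action
1        7    8766      BR   view
3        7    3920      US  share
8        8    7466      US  click
take 2 rows with largest kbytes:
   retries  kbytes country action
1        7    8766      BR   view
8        8    7466      US  click
sort by kbytes descending:
   retries  kbytes country action
1        7    8766      BR   view
8        8    7466      US  click
add column kbytes_minus_retries = t['kbytes'] - t['retries']:
   retries  kbytes country action  kbytes_minus_retries
1        7    8766      BR   view                  8759
8        8    7466      US  click                  7458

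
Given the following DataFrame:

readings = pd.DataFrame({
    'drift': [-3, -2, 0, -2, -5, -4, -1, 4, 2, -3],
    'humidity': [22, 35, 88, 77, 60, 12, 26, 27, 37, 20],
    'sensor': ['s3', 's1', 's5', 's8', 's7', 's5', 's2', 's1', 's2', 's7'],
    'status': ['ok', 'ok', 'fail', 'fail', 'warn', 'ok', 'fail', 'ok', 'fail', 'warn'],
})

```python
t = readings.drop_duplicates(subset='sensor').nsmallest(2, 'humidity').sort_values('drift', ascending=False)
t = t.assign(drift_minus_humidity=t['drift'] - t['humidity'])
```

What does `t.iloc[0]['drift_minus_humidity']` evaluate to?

-27

drop duplicate sensor (keep=first):
   drift  humidity sensor status
0     -3        22     s3     ok
1     -2        35     s1     ok
2      0        88     s5   fail
3     -2        77     s8   fail
4     -5        60     s7   warn
6     -1        26     s2   fail
take 2 rows with smallest humidity:
   drift  humidity sensor status
0     -3        22     s3     ok
6     -1        26     s2   fail
sort by drift descending:
   drift  humidity sensor status
6     -1        26     s2   fail
0     -3        22     s3     ok
add column drift_minus_humidity = t['drift'] - t['humidity']:
   drift  humidity sensor status  drift_minus_humidity
6     -1        26     s2   fail                   -27
0     -3        22     s3     ok                   -25
Finally, value at position 0, column 'drift_minus_humidity' = -27.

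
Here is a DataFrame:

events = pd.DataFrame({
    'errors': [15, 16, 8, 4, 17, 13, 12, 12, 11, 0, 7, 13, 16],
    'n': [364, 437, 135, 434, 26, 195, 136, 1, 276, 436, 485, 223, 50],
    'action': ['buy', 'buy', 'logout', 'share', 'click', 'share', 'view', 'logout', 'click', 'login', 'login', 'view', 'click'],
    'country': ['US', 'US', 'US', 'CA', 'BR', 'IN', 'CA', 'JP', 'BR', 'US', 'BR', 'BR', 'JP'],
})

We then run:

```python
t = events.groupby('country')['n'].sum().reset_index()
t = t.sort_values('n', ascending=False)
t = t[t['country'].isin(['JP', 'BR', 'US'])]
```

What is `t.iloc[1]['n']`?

1010

group by country, sum of n:
country
BR    1010
CA     570
IN     195
JP      51
US    1372
Name: n, dtype: int64
reset_index():
  country     n
0      BR  1010
1      CA   570
2      IN   195
3      JP    51
4      US  1372
sort by n descending:
  country     n
4      US  1372
0      BR  1010
1      CA   570
2      IN   195
3      JP    51
filter rows where country in ['JP', 'BR', 'US']:
  country     n
4      US  1372
0      BR  1010
3      JP    51
value at position 1, column 'n' → 1010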